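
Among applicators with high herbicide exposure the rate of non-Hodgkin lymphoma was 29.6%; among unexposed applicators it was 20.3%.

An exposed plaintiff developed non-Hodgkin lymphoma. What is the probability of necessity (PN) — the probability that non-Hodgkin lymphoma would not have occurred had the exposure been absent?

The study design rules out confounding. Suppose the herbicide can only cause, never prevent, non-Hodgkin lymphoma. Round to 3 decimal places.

p₁ = 0.296, p₀ = 0.203.
Under exogeneity and monotonicity, PN = (p₁ − p₀) / p₁.
PN = (0.296 − 0.203) / 0.296 = 0.093 / 0.296 ≈ 0.3142

PN ≈ 0.314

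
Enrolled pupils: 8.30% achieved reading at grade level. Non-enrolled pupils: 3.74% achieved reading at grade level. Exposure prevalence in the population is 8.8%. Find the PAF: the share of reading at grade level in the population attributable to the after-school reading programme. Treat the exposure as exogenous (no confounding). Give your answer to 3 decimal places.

PAF ≈ 0.097

p₁ = 0.083, p₀ = 0.0374.
Overall risk P(Y=1) = π·p₁ + (1−π)·p₀ = 0.088×0.083 + 0.912×0.0374 = 0.041413.
Under exogeneity, PAF = [P(Y=1) − p₀] / P(Y=1).
PAF = (0.041413 − 0.0374) / 0.041413 ≈ 0.0969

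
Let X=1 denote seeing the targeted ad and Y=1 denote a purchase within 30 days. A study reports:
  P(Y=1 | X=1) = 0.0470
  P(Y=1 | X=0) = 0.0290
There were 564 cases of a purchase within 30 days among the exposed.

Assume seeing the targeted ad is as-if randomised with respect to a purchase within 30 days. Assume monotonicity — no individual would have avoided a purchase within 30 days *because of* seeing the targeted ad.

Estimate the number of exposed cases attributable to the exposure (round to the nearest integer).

about 216 cases

Let p₁ = 0.047, p₀ = 0.029.
PN = (p₁ − p₀)/p₁ = (0.047 − 0.029) / 0.047 ≈ 0.38298.
Attributable cases ≈ PN × (exposed cases) = 0.38298 × 564 ≈ 216.00.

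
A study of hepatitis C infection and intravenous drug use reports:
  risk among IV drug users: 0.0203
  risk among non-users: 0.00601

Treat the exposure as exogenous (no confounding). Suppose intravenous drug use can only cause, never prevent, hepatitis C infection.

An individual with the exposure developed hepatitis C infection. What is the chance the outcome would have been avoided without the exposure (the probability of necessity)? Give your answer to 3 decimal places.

Let p₁ = 0.0203, p₀ = 0.00601.
Under exogeneity and monotonicity, PN = (p₁ − p₀) / p₁.
PN = (0.0203 − 0.00601) / 0.0203 = 0.01429 / 0.0203 ≈ 0.7039

PN ≈ 0.704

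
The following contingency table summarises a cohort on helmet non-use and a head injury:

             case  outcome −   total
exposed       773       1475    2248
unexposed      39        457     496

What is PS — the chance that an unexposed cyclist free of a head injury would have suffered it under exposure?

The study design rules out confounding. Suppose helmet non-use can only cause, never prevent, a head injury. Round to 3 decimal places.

p₁ = P(outcome | exposed) = 773/2248 = 0.34386
p₀ = P(outcome | unexposed) = 39/496 = 0.078629
Under exogeneity and monotonicity, PS = (p₁ − p₀)/(1 − p₀).
PS = (0.34386 − 0.078629) / 0.92137 ≈ 0.2879

PS ≈ 0.288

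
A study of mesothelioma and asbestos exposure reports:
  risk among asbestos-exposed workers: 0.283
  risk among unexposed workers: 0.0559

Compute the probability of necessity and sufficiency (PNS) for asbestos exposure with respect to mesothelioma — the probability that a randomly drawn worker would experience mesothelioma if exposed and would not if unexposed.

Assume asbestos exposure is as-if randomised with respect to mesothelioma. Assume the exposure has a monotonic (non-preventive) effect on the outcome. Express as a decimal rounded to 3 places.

PNS ≈ 0.227

Let p₁ = 0.283, p₀ = 0.0559.
Under exogeneity and monotonicity, PNS = p₁ − p₀.
PNS = 0.283 − 0.0559 = 0.2271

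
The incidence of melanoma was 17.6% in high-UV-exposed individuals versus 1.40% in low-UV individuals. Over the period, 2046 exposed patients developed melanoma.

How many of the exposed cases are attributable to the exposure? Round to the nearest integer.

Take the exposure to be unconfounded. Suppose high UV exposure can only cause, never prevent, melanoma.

p₁ = 0.176, p₀ = 0.014.
PN = (p₁ − p₀)/p₁ = (0.176 − 0.014) / 0.176 ≈ 0.92045.
Attributable cases ≈ PN × (exposed cases) = 0.92045 × 2046 ≈ 1883.25.

about 1883 cases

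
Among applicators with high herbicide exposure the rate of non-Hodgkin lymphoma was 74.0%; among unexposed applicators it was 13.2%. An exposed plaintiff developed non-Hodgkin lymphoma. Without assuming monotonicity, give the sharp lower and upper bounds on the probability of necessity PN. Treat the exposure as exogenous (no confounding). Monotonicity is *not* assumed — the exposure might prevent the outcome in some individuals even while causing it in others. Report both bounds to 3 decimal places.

p₁ = 0.74, p₀ = 0.132.
Under exogeneity alone the bounds on PN are max{0,(p₁−p₀)/p₁} ≤ PN ≤ min{1,(1−p₀)/p₁}.
  lower = (p₁ − p₀)/p₁ = 0.608 / 0.74 ≈ 0.8216
  upper = min{1, (1 − p₀)/p₁} = 0.868 / 0.74 ≈ 1.1730 → capped at 1

0.822 ≤ PN ≤ 1.000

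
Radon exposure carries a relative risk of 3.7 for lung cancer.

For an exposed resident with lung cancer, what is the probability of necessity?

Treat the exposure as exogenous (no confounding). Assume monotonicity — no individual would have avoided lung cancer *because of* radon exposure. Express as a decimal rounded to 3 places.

Under exogeneity and monotonicity, PN = (RR − 1) / RR = 1 − 1/RR.
PN = (3.7 − 1) / 3.7 = 2.7 / 3.7 ≈ 0.7297

PN ≈ 0.730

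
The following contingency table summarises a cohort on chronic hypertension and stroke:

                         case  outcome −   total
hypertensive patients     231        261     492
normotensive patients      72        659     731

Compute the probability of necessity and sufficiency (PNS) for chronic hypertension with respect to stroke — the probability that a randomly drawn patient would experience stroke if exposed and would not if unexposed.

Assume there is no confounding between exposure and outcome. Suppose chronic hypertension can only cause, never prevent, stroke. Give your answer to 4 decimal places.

PNS ≈ 0.3710

p₁ = P(outcome | exposed) = 231/492 = 0.46951
p₀ = P(outcome | unexposed) = 72/731 = 0.098495
Under exogeneity and monotonicity, PNS = p₁ − p₀.
PNS = 0.46951 − 0.098495 = 0.37102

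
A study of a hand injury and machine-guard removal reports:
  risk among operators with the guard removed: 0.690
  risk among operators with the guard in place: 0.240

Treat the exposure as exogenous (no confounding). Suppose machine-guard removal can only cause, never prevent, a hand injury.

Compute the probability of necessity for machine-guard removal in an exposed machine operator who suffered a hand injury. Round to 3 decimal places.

Let p₁ = 0.69, p₀ = 0.24.
Under exogeneity and monotonicity, PN = (p₁ − p₀) / p₁.
PN = (0.69 − 0.24) / 0.69 = 0.45 / 0.69 ≈ 0.6522

PN ≈ 0.652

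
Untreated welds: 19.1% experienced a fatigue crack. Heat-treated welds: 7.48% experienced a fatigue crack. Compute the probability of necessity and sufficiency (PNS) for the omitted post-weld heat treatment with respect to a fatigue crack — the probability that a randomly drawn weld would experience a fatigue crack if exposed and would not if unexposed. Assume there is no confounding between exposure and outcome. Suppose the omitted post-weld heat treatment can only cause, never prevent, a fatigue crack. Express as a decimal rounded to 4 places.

PNS ≈ 0.1162

p₁ = 0.191, p₀ = 0.0748.
Under exogeneity and monotonicity, PNS = p₁ − p₀.
PNS = 0.191 − 0.0748 = 0.1162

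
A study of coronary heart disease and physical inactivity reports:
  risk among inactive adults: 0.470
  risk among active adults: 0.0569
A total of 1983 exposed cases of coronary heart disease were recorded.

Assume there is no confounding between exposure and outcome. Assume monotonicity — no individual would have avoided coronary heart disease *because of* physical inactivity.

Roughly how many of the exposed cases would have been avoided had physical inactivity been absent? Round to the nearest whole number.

Let p₁ = 0.47, p₀ = 0.0569.
PN = (p₁ − p₀)/p₁ = (0.47 − 0.0569) / 0.47 ≈ 0.87894.
Attributable cases ≈ PN × (exposed cases) = 0.87894 × 1983 ≈ 1742.93.

about 1743 cases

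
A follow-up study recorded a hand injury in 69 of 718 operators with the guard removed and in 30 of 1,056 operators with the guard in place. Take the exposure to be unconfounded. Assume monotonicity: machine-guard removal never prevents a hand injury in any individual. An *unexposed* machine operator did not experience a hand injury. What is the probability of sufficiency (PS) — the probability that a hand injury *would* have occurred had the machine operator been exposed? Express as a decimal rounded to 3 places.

PS ≈ 0.070

p₁ = P(outcome | exposed) = 69/718 = 0.0961
p₀ = P(outcome | unexposed) = 30/1056 = 0.028409
Under exogeneity and monotonicity, PS = (p₁ − p₀) / (1 − p₀).
PS = (0.0961 − 0.028409) / (1 − 0.028409) = 0.067691 / 0.97159 ≈ 0.0697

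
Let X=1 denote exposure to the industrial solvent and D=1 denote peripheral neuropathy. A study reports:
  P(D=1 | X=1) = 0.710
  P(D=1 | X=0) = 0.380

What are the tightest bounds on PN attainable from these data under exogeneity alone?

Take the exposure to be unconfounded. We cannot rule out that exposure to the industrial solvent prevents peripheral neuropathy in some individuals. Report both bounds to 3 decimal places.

Let p₁ = 0.71, p₀ = 0.38.
Under exogeneity alone the bounds on PN are max{0,(p₁−p₀)/p₁} ≤ PN ≤ min{1,(1−p₀)/p₁}.
  lower = (p₁ − p₀)/p₁ = 0.33 / 0.71 ≈ 0.4648
  upper = min{1, (1 − p₀)/p₁} = 0.62 / 0.71 ≈ 0.8732

0.465 ≤ PN ≤ 0.873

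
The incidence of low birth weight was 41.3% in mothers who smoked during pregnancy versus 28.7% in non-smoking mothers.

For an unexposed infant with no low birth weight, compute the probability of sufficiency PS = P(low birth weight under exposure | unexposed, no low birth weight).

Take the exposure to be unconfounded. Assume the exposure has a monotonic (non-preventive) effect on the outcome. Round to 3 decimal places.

PS ≈ 0.177

p₁ = 0.413, p₀ = 0.287.
Under exogeneity and monotonicity, PS = (p₁ − p₀) / (1 − p₀).
PS = (0.413 − 0.287) / (1 − 0.287) = 0.126 / 0.713 ≈ 0.1767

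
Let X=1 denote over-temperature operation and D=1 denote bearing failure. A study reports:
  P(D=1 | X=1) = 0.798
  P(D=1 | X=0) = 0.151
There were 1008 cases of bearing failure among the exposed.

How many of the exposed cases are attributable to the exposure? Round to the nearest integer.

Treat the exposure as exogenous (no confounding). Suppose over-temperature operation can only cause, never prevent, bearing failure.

about 817 cases

Let p₁ = 0.798, p₀ = 0.151.
PN = (p₁ − p₀)/p₁ = (0.798 − 0.151) / 0.798 ≈ 0.81078.
Attributable cases ≈ PN × (exposed cases) = 0.81078 × 1008 ≈ 817.26.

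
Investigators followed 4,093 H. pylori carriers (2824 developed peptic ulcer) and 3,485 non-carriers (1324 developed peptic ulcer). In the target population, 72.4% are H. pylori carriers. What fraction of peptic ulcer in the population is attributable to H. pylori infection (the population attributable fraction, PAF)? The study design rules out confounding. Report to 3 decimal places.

PAF ≈ 0.371

p₁ = P(outcome | exposed) = 2824/4093 = 0.68996
p₀ = P(outcome | unexposed) = 1324/3485 = 0.37991
Overall risk P(Y=1) = π·p₁ + (1−π)·p₀ = 0.724×0.68996 + 0.276×0.37991 = 0.60439.
Under exogeneity, PAF = [P(Y=1) − p₀] / P(Y=1).
PAF = (0.60439 − 0.37991) / 0.60439 ≈ 0.3714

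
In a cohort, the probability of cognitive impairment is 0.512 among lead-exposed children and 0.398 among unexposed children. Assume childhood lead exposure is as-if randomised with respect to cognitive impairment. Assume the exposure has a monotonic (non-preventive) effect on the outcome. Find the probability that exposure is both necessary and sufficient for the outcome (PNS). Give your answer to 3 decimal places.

Let p₁ = 0.512, p₀ = 0.398.
Under exogeneity and monotonicity, PNS = p₁ − p₀.
PNS = 0.512 − 0.398 = 0.114

PNS ≈ 0.114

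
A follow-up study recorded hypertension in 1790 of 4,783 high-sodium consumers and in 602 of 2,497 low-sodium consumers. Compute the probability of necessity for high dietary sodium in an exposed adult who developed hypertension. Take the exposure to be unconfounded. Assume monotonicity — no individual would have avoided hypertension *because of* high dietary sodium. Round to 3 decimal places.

p₁ = P(outcome | exposed) = 1790/4783 = 0.37424
p₀ = P(outcome | unexposed) = 602/2497 = 0.24109
Under exogeneity and monotonicity, PN = (p₁ − p₀) / p₁.
PN = (0.37424 − 0.24109) / 0.37424 = 0.13315 / 0.37424 ≈ 0.3558

PN ≈ 0.356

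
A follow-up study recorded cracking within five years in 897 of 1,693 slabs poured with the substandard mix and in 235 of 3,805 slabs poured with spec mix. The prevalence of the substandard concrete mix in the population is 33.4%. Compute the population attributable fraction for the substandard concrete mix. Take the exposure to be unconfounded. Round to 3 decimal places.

PAF ≈ 0.717

p₁ = P(outcome | exposed) = 897/1693 = 0.52983
p₀ = P(outcome | unexposed) = 235/3805 = 0.061761
Overall risk P(Y=1) = π·p₁ + (1−π)·p₀ = 0.334×0.52983 + 0.666×0.061761 = 0.2181.
Under exogeneity, PAF = [P(Y=1) − p₀] / P(Y=1).
PAF = (0.2181 − 0.061761) / 0.2181 ≈ 0.7168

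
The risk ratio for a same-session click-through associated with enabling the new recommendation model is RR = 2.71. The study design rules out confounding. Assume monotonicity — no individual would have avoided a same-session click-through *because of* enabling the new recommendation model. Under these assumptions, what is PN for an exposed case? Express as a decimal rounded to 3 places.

PN ≈ 0.631

Under exogeneity and monotonicity, PN = (RR − 1) / RR = 1 − 1/RR.
PN = (2.71 − 1) / 2.71 = 1.71 / 2.71 ≈ 0.6310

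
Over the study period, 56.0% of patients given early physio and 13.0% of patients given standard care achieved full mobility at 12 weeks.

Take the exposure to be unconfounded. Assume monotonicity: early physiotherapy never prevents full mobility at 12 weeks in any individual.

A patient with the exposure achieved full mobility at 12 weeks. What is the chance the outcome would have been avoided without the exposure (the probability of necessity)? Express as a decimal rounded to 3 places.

p₁ = 0.56, p₀ = 0.13.
Under exogeneity and monotonicity, PN = (p₁ − p₀) / p₁.
PN = (0.56 − 0.13) / 0.56 = 0.43 / 0.56 ≈ 0.7679

PN ≈ 0.768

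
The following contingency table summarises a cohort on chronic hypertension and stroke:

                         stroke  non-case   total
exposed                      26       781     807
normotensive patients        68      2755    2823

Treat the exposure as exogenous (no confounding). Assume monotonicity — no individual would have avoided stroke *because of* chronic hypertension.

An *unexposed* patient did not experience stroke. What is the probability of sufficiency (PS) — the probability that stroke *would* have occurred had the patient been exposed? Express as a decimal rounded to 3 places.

p₁ = P(outcome | exposed) = 26/807 = 0.032218
p₀ = P(outcome | unexposed) = 68/2823 = 0.024088
Under exogeneity and monotonicity, PS = (p₁ − p₀) / (1 − p₀).
PS = (0.032218 − 0.024088) / (1 − 0.024088) = 0.0081302 / 0.97591 ≈ 0.0083

PS ≈ 0.008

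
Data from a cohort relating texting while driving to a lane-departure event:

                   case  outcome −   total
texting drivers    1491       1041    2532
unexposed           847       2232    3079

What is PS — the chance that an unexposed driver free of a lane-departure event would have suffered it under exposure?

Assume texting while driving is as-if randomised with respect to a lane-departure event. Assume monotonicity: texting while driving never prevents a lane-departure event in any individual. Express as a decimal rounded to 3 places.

PS ≈ 0.433

p₁ = P(outcome | exposed) = 1491/2532 = 0.58886
p₀ = P(outcome | unexposed) = 847/3079 = 0.27509
Under exogeneity and monotonicity, PS = (p₁ − p₀) / (1 − p₀).
PS = (0.58886 − 0.27509) / (1 − 0.27509) = 0.31377 / 0.72491 ≈ 0.4328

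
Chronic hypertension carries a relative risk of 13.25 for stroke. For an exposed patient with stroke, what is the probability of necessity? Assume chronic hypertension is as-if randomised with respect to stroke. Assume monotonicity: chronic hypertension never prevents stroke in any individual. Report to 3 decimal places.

PN ≈ 0.925

Under exogeneity and monotonicity, PN = (RR − 1) / RR = 1 − 1/RR.
PN = (13.25 − 1) / 13.25 = 12.25 / 13.25 ≈ 0.9245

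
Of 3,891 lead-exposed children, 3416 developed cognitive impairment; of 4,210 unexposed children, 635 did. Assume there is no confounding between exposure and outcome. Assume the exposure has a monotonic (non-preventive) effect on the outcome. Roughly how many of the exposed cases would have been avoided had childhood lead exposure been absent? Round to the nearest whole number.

p₁ = P(outcome | exposed) = 3416/3891 = 0.87792
p₀ = P(outcome | unexposed) = 635/4210 = 0.15083
PN = (p₁ − p₀)/p₁ = (0.87792 − 0.15083) / 0.87792 ≈ 0.82820.
Attributable cases ≈ PN × (exposed cases) = 0.82820 × 3416 ≈ 2829.12.

about 2829 cases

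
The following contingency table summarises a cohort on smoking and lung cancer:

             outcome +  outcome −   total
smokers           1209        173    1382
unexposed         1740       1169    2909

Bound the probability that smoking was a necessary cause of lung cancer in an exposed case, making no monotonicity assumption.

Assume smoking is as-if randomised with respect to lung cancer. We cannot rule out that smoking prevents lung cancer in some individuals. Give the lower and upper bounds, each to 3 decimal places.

p₁ = P(outcome | exposed) = 1209/1382 = 0.87482
p₀ = P(outcome | unexposed) = 1740/2909 = 0.59814
Under exogeneity alone the bounds on PN are max{0,(p₁−p₀)/p₁} ≤ PN ≤ min{1,(1−p₀)/p₁}.
  lower = (p₁ − p₀)/p₁ = 0.27668 / 0.87482 ≈ 0.3163
  upper = min{1, (1 − p₀)/p₁} = 0.40186 / 0.87482 ≈ 0.4594

0.316 ≤ PN ≤ 0.459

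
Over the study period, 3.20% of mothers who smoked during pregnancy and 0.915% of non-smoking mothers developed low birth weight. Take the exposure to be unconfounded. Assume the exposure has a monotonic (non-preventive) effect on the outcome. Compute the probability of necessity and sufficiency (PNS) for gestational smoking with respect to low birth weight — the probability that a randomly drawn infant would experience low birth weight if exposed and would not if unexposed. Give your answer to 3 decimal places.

PNS ≈ 0.023

p₁ = 0.032, p₀ = 0.00915.
Under exogeneity and monotonicity, PNS = p₁ − p₀.
PNS = 0.032 − 0.00915 = 0.02285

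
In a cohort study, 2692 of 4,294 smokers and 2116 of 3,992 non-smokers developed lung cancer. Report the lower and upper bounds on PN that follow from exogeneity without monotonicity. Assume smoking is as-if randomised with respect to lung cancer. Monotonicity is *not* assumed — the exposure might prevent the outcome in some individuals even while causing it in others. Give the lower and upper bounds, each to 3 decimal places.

0.155 ≤ PN ≤ 0.750

p₁ = P(outcome | exposed) = 2692/4294 = 0.62692
p₀ = P(outcome | unexposed) = 2116/3992 = 0.53006
Under exogeneity alone the bounds on PN are max{0,(p₁−p₀)/p₁} ≤ PN ≤ min{1,(1−p₀)/p₁}.
  lower = (p₁ − p₀)/p₁ = 0.096861 / 0.62692 ≈ 0.1545
  upper = min{1, (1 − p₀)/p₁} = 0.46994 / 0.62692 ≈ 0.7496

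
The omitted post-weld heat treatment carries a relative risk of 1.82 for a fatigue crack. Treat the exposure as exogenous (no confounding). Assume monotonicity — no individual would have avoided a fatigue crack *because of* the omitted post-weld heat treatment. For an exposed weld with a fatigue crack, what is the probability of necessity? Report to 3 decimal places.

Under exogeneity and monotonicity, PN = (RR − 1) / RR = 1 − 1/RR.
PN = (1.82 − 1) / 1.82 = 0.82 / 1.82 ≈ 0.4505

PN ≈ 0.451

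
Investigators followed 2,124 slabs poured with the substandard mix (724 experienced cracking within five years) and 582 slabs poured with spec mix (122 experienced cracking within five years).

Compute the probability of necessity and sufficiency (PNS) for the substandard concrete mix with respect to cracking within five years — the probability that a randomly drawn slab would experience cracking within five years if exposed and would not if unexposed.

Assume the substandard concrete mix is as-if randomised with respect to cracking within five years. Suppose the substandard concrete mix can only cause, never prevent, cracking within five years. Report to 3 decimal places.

p₁ = P(outcome | exposed) = 724/2124 = 0.34087
p₀ = P(outcome | unexposed) = 122/582 = 0.20962
Under exogeneity and monotonicity, PNS = p₁ − p₀.
PNS = 0.34087 − 0.20962 = 0.13124

PNS ≈ 0.131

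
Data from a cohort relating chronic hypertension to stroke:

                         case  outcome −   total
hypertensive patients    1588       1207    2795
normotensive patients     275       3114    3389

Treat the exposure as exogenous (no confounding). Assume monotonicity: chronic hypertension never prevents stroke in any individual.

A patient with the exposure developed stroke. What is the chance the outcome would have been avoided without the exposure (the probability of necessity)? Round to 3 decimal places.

PN ≈ 0.857

p₁ = P(outcome | exposed) = 1588/2795 = 0.56816
p₀ = P(outcome | unexposed) = 275/3389 = 0.081145
Under exogeneity and monotonicity, PN = (p₁ − p₀)/p₁.
PN = (0.56816 − 0.081145) / 0.56816 ≈ 0.8572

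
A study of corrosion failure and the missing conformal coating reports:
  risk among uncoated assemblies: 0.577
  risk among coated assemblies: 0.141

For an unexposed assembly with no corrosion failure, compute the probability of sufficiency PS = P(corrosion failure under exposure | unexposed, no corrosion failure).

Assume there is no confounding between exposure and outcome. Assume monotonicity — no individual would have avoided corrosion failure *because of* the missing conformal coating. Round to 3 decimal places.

Let p₁ = 0.577, p₀ = 0.141.
Under exogeneity and monotonicity, PS = (p₁ − p₀) / (1 − p₀).
PS = (0.577 − 0.141) / (1 − 0.141) = 0.436 / 0.859 ≈ 0.5076

PS ≈ 0.508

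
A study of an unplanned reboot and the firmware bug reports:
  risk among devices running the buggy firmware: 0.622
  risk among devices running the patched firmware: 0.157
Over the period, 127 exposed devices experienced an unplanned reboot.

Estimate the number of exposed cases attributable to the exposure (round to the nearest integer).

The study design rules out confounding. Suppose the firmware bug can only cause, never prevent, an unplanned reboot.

Let p₁ = 0.622, p₀ = 0.157.
PN = (p₁ − p₀)/p₁ = (0.622 − 0.157) / 0.622 ≈ 0.74759.
Attributable cases ≈ PN × (exposed cases) = 0.74759 × 127 ≈ 94.94.

about 95 cases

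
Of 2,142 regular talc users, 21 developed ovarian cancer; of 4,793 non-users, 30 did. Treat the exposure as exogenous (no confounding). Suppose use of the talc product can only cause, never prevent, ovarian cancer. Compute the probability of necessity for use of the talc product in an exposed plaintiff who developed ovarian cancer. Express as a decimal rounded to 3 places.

PN ≈ 0.362

p₁ = P(outcome | exposed) = 21/2142 = 0.0098039
p₀ = P(outcome | unexposed) = 30/4793 = 0.0062591
Under exogeneity and monotonicity, PN = (p₁ − p₀) / p₁.
PN = (0.0098039 − 0.0062591) / 0.0098039 = 0.0035448 / 0.0098039 ≈ 0.3616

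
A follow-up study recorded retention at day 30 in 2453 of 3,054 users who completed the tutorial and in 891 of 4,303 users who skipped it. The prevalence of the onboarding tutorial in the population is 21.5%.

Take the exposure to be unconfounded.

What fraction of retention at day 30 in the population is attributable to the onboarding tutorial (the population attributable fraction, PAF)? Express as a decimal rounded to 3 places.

PAF ≈ 0.382

p₁ = P(outcome | exposed) = 2453/3054 = 0.80321
p₀ = P(outcome | unexposed) = 891/4303 = 0.20706
Overall risk P(Y=1) = π·p₁ + (1−π)·p₀ = 0.215×0.80321 + 0.785×0.20706 = 0.33524.
Under exogeneity, PAF = [P(Y=1) − p₀] / P(Y=1).
PAF = (0.33524 − 0.20706) / 0.33524 ≈ 0.3823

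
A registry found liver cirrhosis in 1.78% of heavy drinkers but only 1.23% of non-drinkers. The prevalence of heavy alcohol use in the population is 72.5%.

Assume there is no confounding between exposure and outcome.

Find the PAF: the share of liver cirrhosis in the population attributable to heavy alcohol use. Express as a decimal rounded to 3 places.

PAF ≈ 0.245

p₁ = 0.0178, p₀ = 0.0123.
Overall risk P(Y=1) = π·p₁ + (1−π)·p₀ = 0.725×0.0178 + 0.275×0.0123 = 0.016287.
Under exogeneity, PAF = [P(Y=1) − p₀] / P(Y=1).
PAF = (0.016287 − 0.0123) / 0.016287 ≈ 0.2448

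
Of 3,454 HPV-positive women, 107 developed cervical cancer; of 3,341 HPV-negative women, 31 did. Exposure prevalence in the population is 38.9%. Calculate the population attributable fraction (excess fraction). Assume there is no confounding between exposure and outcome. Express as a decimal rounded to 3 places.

PAF ≈ 0.476

p₁ = P(outcome | exposed) = 107/3454 = 0.030979
p₀ = P(outcome | unexposed) = 31/3341 = 0.0092787
Overall risk P(Y=1) = π·p₁ + (1−π)·p₀ = 0.389×0.030979 + 0.611×0.0092787 = 0.01772.
Under exogeneity, PAF = [P(Y=1) − p₀] / P(Y=1).
PAF = (0.01772 − 0.0092787) / 0.01772 ≈ 0.4764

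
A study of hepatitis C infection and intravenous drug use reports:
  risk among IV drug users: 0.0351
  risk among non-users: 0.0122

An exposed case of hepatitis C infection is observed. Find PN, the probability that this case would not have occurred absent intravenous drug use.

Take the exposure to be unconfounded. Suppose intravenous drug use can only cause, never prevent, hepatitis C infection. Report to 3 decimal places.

Let p₁ = 0.0351, p₀ = 0.0122.
Under exogeneity and monotonicity, PN = (p₁ − p₀) / p₁.
PN = (0.0351 − 0.0122) / 0.0351 = 0.0229 / 0.0351 ≈ 0.6524

PN ≈ 0.652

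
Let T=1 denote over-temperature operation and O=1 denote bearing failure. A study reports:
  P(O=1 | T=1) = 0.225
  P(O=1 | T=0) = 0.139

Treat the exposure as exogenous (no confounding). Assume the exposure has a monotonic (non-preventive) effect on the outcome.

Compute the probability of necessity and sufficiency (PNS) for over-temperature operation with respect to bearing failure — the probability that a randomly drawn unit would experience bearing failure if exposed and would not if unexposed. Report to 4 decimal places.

PNS ≈ 0.0860

Let p₁ = 0.225, p₀ = 0.139.
Under exogeneity and monotonicity, PNS = p₁ − p₀.
PNS = 0.225 − 0.139 = 0.086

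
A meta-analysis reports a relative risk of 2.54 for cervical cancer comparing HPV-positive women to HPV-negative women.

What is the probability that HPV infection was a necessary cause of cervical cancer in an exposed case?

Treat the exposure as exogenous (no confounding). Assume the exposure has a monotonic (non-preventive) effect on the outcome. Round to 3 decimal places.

PN ≈ 0.606

Under exogeneity and monotonicity, PN = (RR − 1) / RR = 1 − 1/RR.
PN = (2.54 − 1) / 2.54 = 1.54 / 2.54 ≈ 0.6063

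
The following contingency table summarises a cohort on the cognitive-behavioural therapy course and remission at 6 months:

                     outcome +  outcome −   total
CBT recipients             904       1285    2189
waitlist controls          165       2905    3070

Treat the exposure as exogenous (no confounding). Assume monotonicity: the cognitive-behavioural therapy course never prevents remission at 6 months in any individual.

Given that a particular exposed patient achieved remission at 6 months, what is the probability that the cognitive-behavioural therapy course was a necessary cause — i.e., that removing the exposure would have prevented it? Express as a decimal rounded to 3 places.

PN ≈ 0.870

p₁ = P(outcome | exposed) = 904/2189 = 0.41297
p₀ = P(outcome | unexposed) = 165/3070 = 0.053746
Under exogeneity and monotonicity, PN = (p₁ − p₀) / p₁.
PN = (0.41297 − 0.053746) / 0.41297 = 0.35923 / 0.41297 ≈ 0.8699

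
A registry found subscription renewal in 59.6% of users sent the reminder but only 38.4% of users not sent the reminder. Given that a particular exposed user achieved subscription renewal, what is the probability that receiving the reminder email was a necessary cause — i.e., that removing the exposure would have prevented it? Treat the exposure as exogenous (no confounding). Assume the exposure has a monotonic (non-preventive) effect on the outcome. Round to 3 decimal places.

p₁ = 0.596, p₀ = 0.384.
Under exogeneity and monotonicity, PN = (p₁ − p₀) / p₁.
PN = (0.596 − 0.384) / 0.596 = 0.212 / 0.596 ≈ 0.3557

PN ≈ 0.356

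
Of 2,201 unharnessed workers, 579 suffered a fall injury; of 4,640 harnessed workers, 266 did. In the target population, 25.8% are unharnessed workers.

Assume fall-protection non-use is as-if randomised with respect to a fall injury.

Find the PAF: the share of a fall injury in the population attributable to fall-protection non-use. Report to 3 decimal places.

p₁ = P(outcome | exposed) = 579/2201 = 0.26306
p₀ = P(outcome | unexposed) = 266/4640 = 0.057328
Overall risk P(Y=1) = π·p₁ + (1−π)·p₀ = 0.258×0.26306 + 0.742×0.057328 = 0.11041.
Under exogeneity, PAF = [P(Y=1) − p₀] / P(Y=1).
PAF = (0.11041 − 0.057328) / 0.11041 ≈ 0.4808

PAF ≈ 0.481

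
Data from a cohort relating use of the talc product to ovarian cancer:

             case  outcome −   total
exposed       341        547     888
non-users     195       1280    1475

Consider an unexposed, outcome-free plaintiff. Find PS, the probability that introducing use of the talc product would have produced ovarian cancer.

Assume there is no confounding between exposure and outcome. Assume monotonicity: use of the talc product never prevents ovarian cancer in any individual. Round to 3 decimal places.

p₁ = P(outcome | exposed) = 341/888 = 0.38401
p₀ = P(outcome | unexposed) = 195/1475 = 0.1322
Under exogeneity and monotonicity, PS = (p₁ − p₀) / (1 − p₀).
PS = (0.38401 − 0.1322) / (1 − 0.1322) = 0.25181 / 0.8678 ≈ 0.2902

PS ≈ 0.290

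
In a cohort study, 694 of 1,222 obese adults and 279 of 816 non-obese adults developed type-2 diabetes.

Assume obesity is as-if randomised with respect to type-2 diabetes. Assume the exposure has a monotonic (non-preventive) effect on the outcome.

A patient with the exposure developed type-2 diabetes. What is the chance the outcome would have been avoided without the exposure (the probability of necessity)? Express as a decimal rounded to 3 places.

PN ≈ 0.398

p₁ = P(outcome | exposed) = 694/1222 = 0.56792
p₀ = P(outcome | unexposed) = 279/816 = 0.34191
Under exogeneity and monotonicity, PN = (p₁ − p₀) / p₁.
PN = (0.56792 − 0.34191) / 0.56792 = 0.22601 / 0.56792 ≈ 0.3980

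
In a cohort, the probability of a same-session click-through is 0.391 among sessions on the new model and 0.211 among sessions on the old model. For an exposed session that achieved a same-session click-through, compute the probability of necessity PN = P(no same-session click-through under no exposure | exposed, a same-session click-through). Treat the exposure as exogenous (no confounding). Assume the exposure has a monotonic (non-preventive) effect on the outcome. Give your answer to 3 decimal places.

Let p₁ = 0.391, p₀ = 0.211.
Under exogeneity and monotonicity, PN = (p₁ − p₀) / p₁.
PN = (0.391 − 0.211) / 0.391 = 0.18 / 0.391 ≈ 0.4604

PN ≈ 0.460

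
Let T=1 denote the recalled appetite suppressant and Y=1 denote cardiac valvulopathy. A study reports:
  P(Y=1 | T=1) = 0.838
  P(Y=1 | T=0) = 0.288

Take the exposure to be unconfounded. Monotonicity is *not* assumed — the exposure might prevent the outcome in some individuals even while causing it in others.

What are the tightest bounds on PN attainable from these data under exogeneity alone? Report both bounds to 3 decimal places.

Let p₁ = 0.838, p₀ = 0.288.
Under exogeneity alone the bounds on PN are max{0,(p₁−p₀)/p₁} ≤ PN ≤ min{1,(1−p₀)/p₁}.
  lower = (p₁ − p₀)/p₁ = 0.55 / 0.838 ≈ 0.6563
  upper = min{1, (1 − p₀)/p₁} = 0.712 / 0.838 ≈ 0.8496

0.656 ≤ PN ≤ 0.850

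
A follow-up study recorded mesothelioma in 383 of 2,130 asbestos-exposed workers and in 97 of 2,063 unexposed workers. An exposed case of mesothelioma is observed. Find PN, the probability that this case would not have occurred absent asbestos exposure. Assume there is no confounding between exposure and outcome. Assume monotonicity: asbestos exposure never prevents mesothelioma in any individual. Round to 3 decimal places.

p₁ = P(outcome | exposed) = 383/2130 = 0.17981
p₀ = P(outcome | unexposed) = 97/2063 = 0.047019
Under exogeneity and monotonicity, PN = (p₁ − p₀) / p₁.
PN = (0.17981 − 0.047019) / 0.17981 = 0.13279 / 0.17981 ≈ 0.7385

PN ≈ 0.739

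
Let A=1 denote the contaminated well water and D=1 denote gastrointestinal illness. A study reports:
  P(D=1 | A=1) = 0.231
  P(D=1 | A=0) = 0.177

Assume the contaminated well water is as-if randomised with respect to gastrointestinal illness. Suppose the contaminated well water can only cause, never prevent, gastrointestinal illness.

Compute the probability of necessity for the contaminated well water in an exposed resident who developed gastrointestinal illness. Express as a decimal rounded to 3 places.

PN ≈ 0.234

Let p₁ = 0.231, p₀ = 0.177.
Under exogeneity and monotonicity, PN = (p₁ − p₀) / p₁.
PN = (0.231 − 0.177) / 0.231 = 0.054 / 0.231 ≈ 0.2338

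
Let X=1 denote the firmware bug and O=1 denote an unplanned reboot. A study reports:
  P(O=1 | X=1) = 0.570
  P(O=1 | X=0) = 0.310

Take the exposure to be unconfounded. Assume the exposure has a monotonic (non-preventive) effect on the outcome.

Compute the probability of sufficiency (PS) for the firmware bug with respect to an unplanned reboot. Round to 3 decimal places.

PS ≈ 0.377

Let p₁ = 0.57, p₀ = 0.31.
Under exogeneity and monotonicity, PS = (p₁ − p₀) / (1 − p₀).
PS = (0.57 − 0.31) / (1 − 0.31) = 0.26 / 0.69 ≈ 0.3768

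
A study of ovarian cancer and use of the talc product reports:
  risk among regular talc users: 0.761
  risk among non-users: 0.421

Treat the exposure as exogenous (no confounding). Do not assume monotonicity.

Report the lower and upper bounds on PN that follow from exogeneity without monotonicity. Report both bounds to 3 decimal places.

Let p₁ = 0.761, p₀ = 0.421.
Under exogeneity alone the bounds on PN are max{0,(p₁−p₀)/p₁} ≤ PN ≤ min{1,(1−p₀)/p₁}.
  lower = (p₁ − p₀)/p₁ = 0.34 / 0.761 ≈ 0.4468
  upper = min{1, (1 − p₀)/p₁} = 0.579 / 0.761 ≈ 0.7608

0.447 ≤ PN ≤ 0.761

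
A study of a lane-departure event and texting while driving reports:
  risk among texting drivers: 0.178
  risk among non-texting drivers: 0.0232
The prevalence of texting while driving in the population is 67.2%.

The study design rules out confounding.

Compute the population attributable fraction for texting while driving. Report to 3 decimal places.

PAF ≈ 0.818

Let p₁ = 0.178, p₀ = 0.0232.
Overall risk P(Y=1) = π·p₁ + (1−π)·p₀ = 0.672×0.178 + 0.328×0.0232 = 0.12723.
Under exogeneity, PAF = [P(Y=1) − p₀] / P(Y=1).
PAF = (0.12723 − 0.0232) / 0.12723 ≈ 0.8176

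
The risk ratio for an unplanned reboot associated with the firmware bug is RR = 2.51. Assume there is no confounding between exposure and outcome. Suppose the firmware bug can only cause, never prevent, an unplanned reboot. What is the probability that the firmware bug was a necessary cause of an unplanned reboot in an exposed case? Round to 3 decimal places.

PN ≈ 0.602

Under exogeneity and monotonicity, PN = (RR − 1) / RR = 1 − 1/RR.
PN = (2.51 − 1) / 2.51 = 1.51 / 2.51 ≈ 0.6016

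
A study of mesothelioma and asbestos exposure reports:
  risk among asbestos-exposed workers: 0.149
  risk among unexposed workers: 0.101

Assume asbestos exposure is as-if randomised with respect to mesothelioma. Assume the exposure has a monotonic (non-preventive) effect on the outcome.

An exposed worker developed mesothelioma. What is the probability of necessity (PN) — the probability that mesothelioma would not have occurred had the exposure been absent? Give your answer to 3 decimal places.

Let p₁ = 0.149, p₀ = 0.101.
Under exogeneity and monotonicity, PN = (p₁ − p₀) / p₁.
PN = (0.149 − 0.101) / 0.149 = 0.048 / 0.149 ≈ 0.3221

PN ≈ 0.322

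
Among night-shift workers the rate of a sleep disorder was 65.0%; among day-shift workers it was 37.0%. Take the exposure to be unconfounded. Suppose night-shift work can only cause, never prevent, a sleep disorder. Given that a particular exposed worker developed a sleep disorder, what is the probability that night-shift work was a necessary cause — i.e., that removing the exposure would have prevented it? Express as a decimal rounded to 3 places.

p₁ = 0.65, p₀ = 0.37.
Under exogeneity and monotonicity, PN = (p₁ − p₀) / p₁.
PN = (0.65 − 0.37) / 0.65 = 0.28 / 0.65 ≈ 0.4308

PN ≈ 0.431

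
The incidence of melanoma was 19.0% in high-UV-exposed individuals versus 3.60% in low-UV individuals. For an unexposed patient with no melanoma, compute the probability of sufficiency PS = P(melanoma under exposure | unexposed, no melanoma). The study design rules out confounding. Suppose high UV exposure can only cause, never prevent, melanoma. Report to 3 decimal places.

p₁ = 0.19, p₀ = 0.036.
Under exogeneity and monotonicity, PS = (p₁ − p₀) / (1 − p₀).
PS = (0.19 − 0.036) / (1 − 0.036) = 0.154 / 0.964 ≈ 0.1598

PS ≈ 0.160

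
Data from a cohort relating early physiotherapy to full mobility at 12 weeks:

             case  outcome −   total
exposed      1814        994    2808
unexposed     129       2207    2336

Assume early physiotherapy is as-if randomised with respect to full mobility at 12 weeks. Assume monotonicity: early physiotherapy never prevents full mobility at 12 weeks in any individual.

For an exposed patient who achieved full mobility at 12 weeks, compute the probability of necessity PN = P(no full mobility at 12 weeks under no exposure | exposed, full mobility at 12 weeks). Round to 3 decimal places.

PN ≈ 0.915

p₁ = P(outcome | exposed) = 1814/2808 = 0.64601
p₀ = P(outcome | unexposed) = 129/2336 = 0.055223
Under exogeneity and monotonicity, PN = (p₁ − p₀)/p₁.
PN = (0.64601 − 0.055223) / 0.64601 ≈ 0.9145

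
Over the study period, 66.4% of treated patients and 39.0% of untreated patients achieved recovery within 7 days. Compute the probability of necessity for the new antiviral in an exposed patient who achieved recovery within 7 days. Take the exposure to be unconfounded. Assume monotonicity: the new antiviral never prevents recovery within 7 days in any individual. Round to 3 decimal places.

p₁ = 0.664, p₀ = 0.39.
Under exogeneity and monotonicity, PN = (p₁ − p₀) / p₁.
PN = (0.664 − 0.39) / 0.664 = 0.274 / 0.664 ≈ 0.4127

PN ≈ 0.413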